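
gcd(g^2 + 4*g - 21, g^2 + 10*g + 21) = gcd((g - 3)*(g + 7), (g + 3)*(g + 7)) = g + 7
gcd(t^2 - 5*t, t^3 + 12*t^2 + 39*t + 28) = 1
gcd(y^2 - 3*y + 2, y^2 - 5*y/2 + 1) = y - 2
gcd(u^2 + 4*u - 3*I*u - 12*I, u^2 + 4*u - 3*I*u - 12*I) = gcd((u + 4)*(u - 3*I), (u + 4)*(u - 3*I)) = u^2 + u*(4 - 3*I) - 12*I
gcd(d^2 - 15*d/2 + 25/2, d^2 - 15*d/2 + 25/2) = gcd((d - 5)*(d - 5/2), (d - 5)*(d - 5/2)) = d^2 - 15*d/2 + 25/2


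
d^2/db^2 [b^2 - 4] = 2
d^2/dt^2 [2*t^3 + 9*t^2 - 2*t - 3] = 12*t + 18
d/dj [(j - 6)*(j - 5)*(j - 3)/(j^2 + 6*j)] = (j^4 + 12*j^3 - 147*j^2 + 180*j + 540)/(j^2*(j^2 + 12*j + 36))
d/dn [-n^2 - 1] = -2*n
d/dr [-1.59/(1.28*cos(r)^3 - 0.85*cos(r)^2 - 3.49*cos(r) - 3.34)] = (-6.1056*cos(r)^2 + 2.703*cos(r) + 5.5491)*sin(r)/(-1.28*cos(r)^3 + 0.85*cos(r)^2 + 3.49*cos(r) + 3.34)^2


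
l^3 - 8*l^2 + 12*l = l*(l - 6)*(l - 2)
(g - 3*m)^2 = g^2 - 6*g*m + 9*m^2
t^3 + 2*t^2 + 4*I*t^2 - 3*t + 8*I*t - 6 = (t + 2)*(t + I)*(t + 3*I)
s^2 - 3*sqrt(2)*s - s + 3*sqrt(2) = (s - 1)*(s - 3*sqrt(2))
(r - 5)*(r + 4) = r^2 - r - 20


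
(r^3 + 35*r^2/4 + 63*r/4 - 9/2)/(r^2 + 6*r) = r + 11/4 - 3/(4*r)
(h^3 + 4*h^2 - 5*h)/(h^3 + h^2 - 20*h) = (h - 1)/(h - 4)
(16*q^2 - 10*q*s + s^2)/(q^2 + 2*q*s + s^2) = (16*q^2 - 10*q*s + s^2)/(q^2 + 2*q*s + s^2)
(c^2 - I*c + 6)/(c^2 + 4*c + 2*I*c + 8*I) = (c - 3*I)/(c + 4)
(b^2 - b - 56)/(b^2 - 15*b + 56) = (b + 7)/(b - 7)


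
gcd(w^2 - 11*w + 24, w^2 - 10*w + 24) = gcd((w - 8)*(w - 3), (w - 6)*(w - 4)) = 1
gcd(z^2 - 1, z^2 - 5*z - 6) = z + 1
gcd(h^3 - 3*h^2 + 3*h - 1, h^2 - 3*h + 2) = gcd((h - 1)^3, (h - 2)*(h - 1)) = h - 1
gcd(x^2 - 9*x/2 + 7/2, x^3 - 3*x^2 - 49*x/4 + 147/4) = x - 7/2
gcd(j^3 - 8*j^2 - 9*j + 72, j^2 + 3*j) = j + 3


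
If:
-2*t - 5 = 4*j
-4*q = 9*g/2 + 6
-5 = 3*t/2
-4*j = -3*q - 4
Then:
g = -52/81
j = 5/12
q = -7/9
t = -10/3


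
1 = 1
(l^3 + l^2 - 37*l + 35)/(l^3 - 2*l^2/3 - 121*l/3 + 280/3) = 3*(l - 1)/(3*l - 8)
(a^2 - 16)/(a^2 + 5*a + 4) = (a - 4)/(a + 1)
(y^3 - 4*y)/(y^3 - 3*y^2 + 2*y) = (y + 2)/(y - 1)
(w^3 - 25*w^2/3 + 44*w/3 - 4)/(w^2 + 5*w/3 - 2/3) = (w^2 - 8*w + 12)/(w + 2)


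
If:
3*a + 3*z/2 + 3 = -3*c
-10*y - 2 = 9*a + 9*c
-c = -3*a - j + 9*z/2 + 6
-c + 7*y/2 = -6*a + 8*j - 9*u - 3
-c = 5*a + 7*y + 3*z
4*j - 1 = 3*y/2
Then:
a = 833/3034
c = -2525/3034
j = 551/1517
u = -11015/27306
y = 458/1517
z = -1342/1517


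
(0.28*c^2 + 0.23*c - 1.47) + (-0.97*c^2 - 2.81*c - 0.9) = -0.69*c^2 - 2.58*c - 2.37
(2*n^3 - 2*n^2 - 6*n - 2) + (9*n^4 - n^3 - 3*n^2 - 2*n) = 9*n^4 + n^3 - 5*n^2 - 8*n - 2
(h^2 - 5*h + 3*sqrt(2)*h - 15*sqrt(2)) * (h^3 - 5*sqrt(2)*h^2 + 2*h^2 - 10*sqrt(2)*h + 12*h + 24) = h^5 - 3*h^4 - 2*sqrt(2)*h^4 - 28*h^3 + 6*sqrt(2)*h^3 + 54*h^2 + 56*sqrt(2)*h^2 - 108*sqrt(2)*h + 180*h - 360*sqrt(2)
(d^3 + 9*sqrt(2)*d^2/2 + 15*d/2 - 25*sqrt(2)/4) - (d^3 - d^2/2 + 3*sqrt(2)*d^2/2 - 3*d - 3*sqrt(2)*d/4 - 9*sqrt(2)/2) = d^2/2 + 3*sqrt(2)*d^2 + 3*sqrt(2)*d/4 + 21*d/2 - 7*sqrt(2)/4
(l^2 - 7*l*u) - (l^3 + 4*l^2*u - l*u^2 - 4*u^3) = -l^3 - 4*l^2*u + l^2 + l*u^2 - 7*l*u + 4*u^3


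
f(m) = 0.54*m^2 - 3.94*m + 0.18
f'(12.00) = 9.02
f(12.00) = 30.66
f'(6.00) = 2.54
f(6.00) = -4.02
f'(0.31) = -3.61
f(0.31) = -0.99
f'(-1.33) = -5.38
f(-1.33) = 6.38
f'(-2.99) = -7.17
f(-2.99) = 16.79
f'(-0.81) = -4.81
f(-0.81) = 3.73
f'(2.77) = -0.95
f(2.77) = -6.59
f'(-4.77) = -9.09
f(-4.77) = 31.26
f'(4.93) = 1.38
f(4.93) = -6.12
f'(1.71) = -2.09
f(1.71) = -4.98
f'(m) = 1.08*m - 3.94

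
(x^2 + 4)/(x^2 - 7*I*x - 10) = (x + 2*I)/(x - 5*I)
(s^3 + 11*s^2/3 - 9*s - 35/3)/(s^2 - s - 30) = (3*s^2 - 4*s - 7)/(3*(s - 6))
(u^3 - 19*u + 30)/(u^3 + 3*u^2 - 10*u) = (u - 3)/u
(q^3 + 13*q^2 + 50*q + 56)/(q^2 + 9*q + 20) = (q^2 + 9*q + 14)/(q + 5)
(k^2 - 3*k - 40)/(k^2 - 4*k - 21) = (-k^2 + 3*k + 40)/(-k^2 + 4*k + 21)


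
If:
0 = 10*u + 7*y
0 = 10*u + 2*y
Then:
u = 0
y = 0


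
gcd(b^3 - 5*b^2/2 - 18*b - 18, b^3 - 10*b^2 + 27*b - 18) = b - 6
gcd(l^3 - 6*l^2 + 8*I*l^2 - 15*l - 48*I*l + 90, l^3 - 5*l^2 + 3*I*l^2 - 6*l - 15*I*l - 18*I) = l^2 + l*(-6 + 3*I) - 18*I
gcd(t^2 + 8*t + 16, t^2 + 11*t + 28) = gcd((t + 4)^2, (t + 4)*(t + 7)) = t + 4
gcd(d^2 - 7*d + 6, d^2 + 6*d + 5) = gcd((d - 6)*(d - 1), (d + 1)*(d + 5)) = 1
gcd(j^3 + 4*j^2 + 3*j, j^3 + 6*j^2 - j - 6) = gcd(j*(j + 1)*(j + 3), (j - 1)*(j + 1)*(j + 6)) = j + 1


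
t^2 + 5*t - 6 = (t - 1)*(t + 6)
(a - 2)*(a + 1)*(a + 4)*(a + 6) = a^4 + 9*a^3 + 12*a^2 - 44*a - 48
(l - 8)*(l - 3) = l^2 - 11*l + 24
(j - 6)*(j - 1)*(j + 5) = j^3 - 2*j^2 - 29*j + 30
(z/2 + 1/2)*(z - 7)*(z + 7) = z^3/2 + z^2/2 - 49*z/2 - 49/2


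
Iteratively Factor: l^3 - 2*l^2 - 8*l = (l - 4)*(l^2 + 2*l) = l*(l - 4)*(l + 2)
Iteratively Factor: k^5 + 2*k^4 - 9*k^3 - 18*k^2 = (k + 3)*(k^4 - k^3 - 6*k^2) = (k + 2)*(k + 3)*(k^3 - 3*k^2) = (k - 3)*(k + 2)*(k + 3)*(k^2) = k*(k - 3)*(k + 2)*(k + 3)*(k)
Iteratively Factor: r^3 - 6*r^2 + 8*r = (r - 4)*(r^2 - 2*r) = r*(r - 4)*(r - 2)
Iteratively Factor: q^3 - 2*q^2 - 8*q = (q - 4)*(q^2 + 2*q) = (q - 4)*(q + 2)*(q)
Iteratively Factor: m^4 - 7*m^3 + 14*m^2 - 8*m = (m - 1)*(m^3 - 6*m^2 + 8*m) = (m - 4)*(m - 1)*(m^2 - 2*m) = m*(m - 4)*(m - 1)*(m - 2)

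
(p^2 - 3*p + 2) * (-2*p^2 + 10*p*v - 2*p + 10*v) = -2*p^4 + 10*p^3*v + 4*p^3 - 20*p^2*v + 2*p^2 - 10*p*v - 4*p + 20*v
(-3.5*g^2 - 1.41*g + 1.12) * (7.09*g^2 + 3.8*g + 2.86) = -24.815*g^4 - 23.2969*g^3 - 7.4272*g^2 + 0.223400000000001*g + 3.2032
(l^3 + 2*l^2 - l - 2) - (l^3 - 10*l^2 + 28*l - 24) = 12*l^2 - 29*l + 22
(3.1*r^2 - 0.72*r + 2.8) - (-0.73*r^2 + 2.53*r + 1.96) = 3.83*r^2 - 3.25*r + 0.84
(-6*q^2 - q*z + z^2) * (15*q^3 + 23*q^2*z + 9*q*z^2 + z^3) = -90*q^5 - 153*q^4*z - 62*q^3*z^2 + 8*q^2*z^3 + 8*q*z^4 + z^5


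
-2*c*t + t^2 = t*(-2*c + t)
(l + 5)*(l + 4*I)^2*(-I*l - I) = -I*l^4 + 8*l^3 - 6*I*l^3 + 48*l^2 + 11*I*l^2 + 40*l + 96*I*l + 80*I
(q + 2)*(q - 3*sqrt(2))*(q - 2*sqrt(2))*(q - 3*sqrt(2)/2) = q^4 - 13*sqrt(2)*q^3/2 + 2*q^3 - 13*sqrt(2)*q^2 + 27*q^2 - 18*sqrt(2)*q + 54*q - 36*sqrt(2)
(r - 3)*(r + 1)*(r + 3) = r^3 + r^2 - 9*r - 9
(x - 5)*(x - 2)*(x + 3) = x^3 - 4*x^2 - 11*x + 30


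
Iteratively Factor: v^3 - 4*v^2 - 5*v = (v)*(v^2 - 4*v - 5) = v*(v - 5)*(v + 1)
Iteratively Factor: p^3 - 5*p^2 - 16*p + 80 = (p - 5)*(p^2 - 16) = (p - 5)*(p - 4)*(p + 4)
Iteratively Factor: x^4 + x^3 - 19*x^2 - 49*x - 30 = (x - 5)*(x^3 + 6*x^2 + 11*x + 6) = (x - 5)*(x + 1)*(x^2 + 5*x + 6) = (x - 5)*(x + 1)*(x + 2)*(x + 3)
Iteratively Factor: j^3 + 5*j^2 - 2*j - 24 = (j + 3)*(j^2 + 2*j - 8) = (j + 3)*(j + 4)*(j - 2)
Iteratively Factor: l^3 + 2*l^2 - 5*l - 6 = (l + 1)*(l^2 + l - 6) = (l - 2)*(l + 1)*(l + 3)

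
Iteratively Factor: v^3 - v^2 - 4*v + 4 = (v - 1)*(v^2 - 4) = (v - 2)*(v - 1)*(v + 2)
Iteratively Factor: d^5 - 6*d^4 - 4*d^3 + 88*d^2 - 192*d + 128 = (d - 4)*(d^4 - 2*d^3 - 12*d^2 + 40*d - 32) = (d - 4)*(d - 2)*(d^3 - 12*d + 16) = (d - 4)*(d - 2)^2*(d^2 + 2*d - 8) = (d - 4)*(d - 2)^2*(d + 4)*(d - 2)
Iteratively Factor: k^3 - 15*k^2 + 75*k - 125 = (k - 5)*(k^2 - 10*k + 25) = (k - 5)^2*(k - 5)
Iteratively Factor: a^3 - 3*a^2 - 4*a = (a - 4)*(a^2 + a) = a*(a - 4)*(a + 1)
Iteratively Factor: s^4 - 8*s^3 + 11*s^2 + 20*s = (s - 5)*(s^3 - 3*s^2 - 4*s) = (s - 5)*(s + 1)*(s^2 - 4*s) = s*(s - 5)*(s + 1)*(s - 4)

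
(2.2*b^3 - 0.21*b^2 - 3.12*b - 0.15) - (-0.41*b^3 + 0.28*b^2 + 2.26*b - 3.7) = 2.61*b^3 - 0.49*b^2 - 5.38*b + 3.55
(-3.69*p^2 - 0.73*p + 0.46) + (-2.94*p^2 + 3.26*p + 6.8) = -6.63*p^2 + 2.53*p + 7.26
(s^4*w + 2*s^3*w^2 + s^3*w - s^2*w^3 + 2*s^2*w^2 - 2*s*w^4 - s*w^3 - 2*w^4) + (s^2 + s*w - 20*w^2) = s^4*w + 2*s^3*w^2 + s^3*w - s^2*w^3 + 2*s^2*w^2 + s^2 - 2*s*w^4 - s*w^3 + s*w - 2*w^4 - 20*w^2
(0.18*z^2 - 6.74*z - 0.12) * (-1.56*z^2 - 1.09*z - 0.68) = -0.2808*z^4 + 10.3182*z^3 + 7.4114*z^2 + 4.714*z + 0.0816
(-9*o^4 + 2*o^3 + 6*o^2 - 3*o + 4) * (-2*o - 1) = 18*o^5 + 5*o^4 - 14*o^3 - 5*o - 4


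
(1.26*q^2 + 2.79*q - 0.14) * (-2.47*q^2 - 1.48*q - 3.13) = -3.1122*q^4 - 8.7561*q^3 - 7.7272*q^2 - 8.5255*q + 0.4382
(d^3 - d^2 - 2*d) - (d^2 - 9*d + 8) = d^3 - 2*d^2 + 7*d - 8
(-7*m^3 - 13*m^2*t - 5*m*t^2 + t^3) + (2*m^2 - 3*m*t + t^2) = -7*m^3 - 13*m^2*t + 2*m^2 - 5*m*t^2 - 3*m*t + t^3 + t^2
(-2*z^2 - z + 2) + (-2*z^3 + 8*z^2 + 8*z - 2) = -2*z^3 + 6*z^2 + 7*z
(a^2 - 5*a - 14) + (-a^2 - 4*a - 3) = -9*a - 17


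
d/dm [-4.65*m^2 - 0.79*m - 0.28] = -9.3*m - 0.79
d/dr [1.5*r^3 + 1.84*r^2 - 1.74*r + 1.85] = 4.5*r^2 + 3.68*r - 1.74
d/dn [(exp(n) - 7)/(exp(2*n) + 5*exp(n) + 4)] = (-(exp(n) - 7)*(2*exp(n) + 5) + exp(2*n) + 5*exp(n) + 4)*exp(n)/(exp(2*n) + 5*exp(n) + 4)^2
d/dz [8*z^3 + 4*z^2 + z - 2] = 24*z^2 + 8*z + 1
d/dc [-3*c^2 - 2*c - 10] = -6*c - 2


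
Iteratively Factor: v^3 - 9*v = (v - 3)*(v^2 + 3*v) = (v - 3)*(v + 3)*(v)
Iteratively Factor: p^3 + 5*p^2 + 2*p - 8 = (p + 2)*(p^2 + 3*p - 4) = (p - 1)*(p + 2)*(p + 4)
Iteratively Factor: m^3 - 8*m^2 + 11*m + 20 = (m - 4)*(m^2 - 4*m - 5) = (m - 4)*(m + 1)*(m - 5)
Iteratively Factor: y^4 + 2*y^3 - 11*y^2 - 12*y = (y)*(y^3 + 2*y^2 - 11*y - 12) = y*(y - 3)*(y^2 + 5*y + 4) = y*(y - 3)*(y + 4)*(y + 1)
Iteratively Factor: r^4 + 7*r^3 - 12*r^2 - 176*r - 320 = (r + 4)*(r^3 + 3*r^2 - 24*r - 80) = (r + 4)^2*(r^2 - r - 20) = (r - 5)*(r + 4)^2*(r + 4)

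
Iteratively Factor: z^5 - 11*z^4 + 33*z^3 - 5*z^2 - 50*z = (z + 1)*(z^4 - 12*z^3 + 45*z^2 - 50*z) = (z - 5)*(z + 1)*(z^3 - 7*z^2 + 10*z) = (z - 5)^2*(z + 1)*(z^2 - 2*z) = z*(z - 5)^2*(z + 1)*(z - 2)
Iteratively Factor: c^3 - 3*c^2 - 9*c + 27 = (c + 3)*(c^2 - 6*c + 9) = (c - 3)*(c + 3)*(c - 3)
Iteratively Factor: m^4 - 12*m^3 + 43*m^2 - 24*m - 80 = (m - 4)*(m^3 - 8*m^2 + 11*m + 20) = (m - 4)^2*(m^2 - 4*m - 5) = (m - 4)^2*(m + 1)*(m - 5)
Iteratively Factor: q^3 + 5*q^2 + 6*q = (q + 3)*(q^2 + 2*q) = (q + 2)*(q + 3)*(q)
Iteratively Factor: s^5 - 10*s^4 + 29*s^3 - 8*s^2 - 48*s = (s - 4)*(s^4 - 6*s^3 + 5*s^2 + 12*s) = s*(s - 4)*(s^3 - 6*s^2 + 5*s + 12) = s*(s - 4)*(s - 3)*(s^2 - 3*s - 4) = s*(s - 4)^2*(s - 3)*(s + 1)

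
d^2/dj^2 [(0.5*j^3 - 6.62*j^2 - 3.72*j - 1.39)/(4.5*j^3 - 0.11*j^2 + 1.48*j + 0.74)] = (-267.615*j^6 - 471.96*j^5 - 82.1664*j^4 + 369.209904*j^3 + 93.058278*j^2 + 28.955904*j - 5.41754)/(91.125*j^9 - 6.6825*j^8 + 90.07335*j^7 + 40.558069*j^6 + 27.426324*j^5 + 28.87443*j^4 + 9.91156*j^3 + 4.68198*j^2 + 2.431344*j + 0.405224)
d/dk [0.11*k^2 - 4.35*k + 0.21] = 0.22*k - 4.35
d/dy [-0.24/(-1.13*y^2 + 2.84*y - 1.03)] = (0.6816 - 0.5424*y)/(1.13*y^2 - 2.84*y + 1.03)^2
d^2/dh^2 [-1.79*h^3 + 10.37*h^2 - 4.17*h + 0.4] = 20.74 - 10.74*h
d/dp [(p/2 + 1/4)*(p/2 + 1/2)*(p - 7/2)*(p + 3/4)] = p^3 - 15*p^2/16 - 25*p/8 - 85/64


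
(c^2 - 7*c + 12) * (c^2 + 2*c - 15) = c^4 - 5*c^3 - 17*c^2 + 129*c - 180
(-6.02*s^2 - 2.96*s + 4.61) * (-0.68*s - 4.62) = 4.0936*s^3 + 29.8252*s^2 + 10.5404*s - 21.2982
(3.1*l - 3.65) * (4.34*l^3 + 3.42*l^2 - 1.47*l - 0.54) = 13.454*l^4 - 5.239*l^3 - 17.04*l^2 + 3.6915*l + 1.971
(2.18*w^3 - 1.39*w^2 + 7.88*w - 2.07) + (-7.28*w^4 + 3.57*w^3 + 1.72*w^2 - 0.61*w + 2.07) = -7.28*w^4 + 5.75*w^3 + 0.33*w^2 + 7.27*w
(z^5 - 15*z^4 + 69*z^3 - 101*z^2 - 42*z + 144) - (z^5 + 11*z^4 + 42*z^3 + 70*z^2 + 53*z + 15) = -26*z^4 + 27*z^3 - 171*z^2 - 95*z + 129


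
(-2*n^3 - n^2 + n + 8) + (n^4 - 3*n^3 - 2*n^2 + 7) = n^4 - 5*n^3 - 3*n^2 + n + 15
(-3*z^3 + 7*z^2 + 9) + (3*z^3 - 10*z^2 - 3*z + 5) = -3*z^2 - 3*z + 14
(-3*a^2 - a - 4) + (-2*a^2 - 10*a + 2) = -5*a^2 - 11*a - 2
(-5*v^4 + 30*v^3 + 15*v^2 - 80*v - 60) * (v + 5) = -5*v^5 + 5*v^4 + 165*v^3 - 5*v^2 - 460*v - 300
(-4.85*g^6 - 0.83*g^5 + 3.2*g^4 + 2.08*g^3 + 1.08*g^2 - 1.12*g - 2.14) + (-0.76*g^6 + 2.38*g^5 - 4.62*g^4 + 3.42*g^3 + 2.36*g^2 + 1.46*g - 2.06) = -5.61*g^6 + 1.55*g^5 - 1.42*g^4 + 5.5*g^3 + 3.44*g^2 + 0.34*g - 4.2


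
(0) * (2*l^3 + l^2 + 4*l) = 0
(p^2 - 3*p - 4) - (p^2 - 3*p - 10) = 6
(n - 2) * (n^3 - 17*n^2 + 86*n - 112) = n^4 - 19*n^3 + 120*n^2 - 284*n + 224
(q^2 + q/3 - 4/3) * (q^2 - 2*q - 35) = q^4 - 5*q^3/3 - 37*q^2 - 9*q + 140/3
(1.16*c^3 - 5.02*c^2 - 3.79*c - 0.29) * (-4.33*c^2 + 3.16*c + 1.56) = -5.0228*c^5 + 25.4022*c^4 + 2.3571*c^3 - 18.5519*c^2 - 6.8288*c - 0.4524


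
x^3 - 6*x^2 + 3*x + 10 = (x - 5)*(x - 2)*(x + 1)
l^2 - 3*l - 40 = (l - 8)*(l + 5)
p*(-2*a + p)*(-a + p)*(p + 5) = 2*a^2*p^2 + 10*a^2*p - 3*a*p^3 - 15*a*p^2 + p^4 + 5*p^3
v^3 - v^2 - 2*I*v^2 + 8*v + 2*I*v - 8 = (v - 1)*(v - 4*I)*(v + 2*I)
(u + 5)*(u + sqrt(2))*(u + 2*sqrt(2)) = u^3 + 3*sqrt(2)*u^2 + 5*u^2 + 4*u + 15*sqrt(2)*u + 20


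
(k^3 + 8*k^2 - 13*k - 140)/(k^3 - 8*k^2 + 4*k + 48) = (k^2 + 12*k + 35)/(k^2 - 4*k - 12)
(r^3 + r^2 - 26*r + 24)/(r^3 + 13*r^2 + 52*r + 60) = (r^2 - 5*r + 4)/(r^2 + 7*r + 10)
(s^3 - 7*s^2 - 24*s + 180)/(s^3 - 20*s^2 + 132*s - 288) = (s + 5)/(s - 8)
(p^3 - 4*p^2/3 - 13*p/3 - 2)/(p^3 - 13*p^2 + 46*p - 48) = (3*p^2 + 5*p + 2)/(3*(p^2 - 10*p + 16))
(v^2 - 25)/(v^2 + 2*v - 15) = (v - 5)/(v - 3)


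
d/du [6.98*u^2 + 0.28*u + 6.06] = 13.96*u + 0.28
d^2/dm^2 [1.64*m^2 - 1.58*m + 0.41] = 3.28000000000000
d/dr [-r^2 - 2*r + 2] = -2*r - 2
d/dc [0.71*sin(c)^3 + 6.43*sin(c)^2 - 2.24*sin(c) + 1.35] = (2.13*sin(c)^2 + 12.86*sin(c) - 2.24)*cos(c)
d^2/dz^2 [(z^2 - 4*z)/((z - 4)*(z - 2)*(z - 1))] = 2*(z^3 - 6*z + 6)/(z^6 - 9*z^5 + 33*z^4 - 63*z^3 + 66*z^2 - 36*z + 8)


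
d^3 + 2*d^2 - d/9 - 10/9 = (d - 2/3)*(d + 1)*(d + 5/3)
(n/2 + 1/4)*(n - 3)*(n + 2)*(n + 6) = n^4/2 + 11*n^3/4 - 19*n^2/4 - 21*n - 9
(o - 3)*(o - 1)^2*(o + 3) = o^4 - 2*o^3 - 8*o^2 + 18*o - 9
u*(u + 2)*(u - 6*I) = u^3 + 2*u^2 - 6*I*u^2 - 12*I*u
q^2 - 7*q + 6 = (q - 6)*(q - 1)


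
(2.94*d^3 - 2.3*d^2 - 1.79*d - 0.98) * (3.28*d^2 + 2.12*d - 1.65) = 9.6432*d^5 - 1.3112*d^4 - 15.5982*d^3 - 3.2142*d^2 + 0.8759*d + 1.617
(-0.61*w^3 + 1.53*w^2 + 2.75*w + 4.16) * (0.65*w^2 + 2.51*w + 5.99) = -0.3965*w^5 - 0.5366*w^4 + 1.9739*w^3 + 18.7712*w^2 + 26.9141*w + 24.9184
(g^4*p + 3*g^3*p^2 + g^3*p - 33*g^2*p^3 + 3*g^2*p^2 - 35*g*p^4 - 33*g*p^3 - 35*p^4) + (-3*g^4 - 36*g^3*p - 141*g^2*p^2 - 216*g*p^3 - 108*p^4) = g^4*p - 3*g^4 + 3*g^3*p^2 - 35*g^3*p - 33*g^2*p^3 - 138*g^2*p^2 - 35*g*p^4 - 249*g*p^3 - 143*p^4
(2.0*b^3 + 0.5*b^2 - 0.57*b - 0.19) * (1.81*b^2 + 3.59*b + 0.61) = 3.62*b^5 + 8.085*b^4 + 1.9833*b^3 - 2.0852*b^2 - 1.0298*b - 0.1159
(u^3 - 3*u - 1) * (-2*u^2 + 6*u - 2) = -2*u^5 + 6*u^4 + 4*u^3 - 16*u^2 + 2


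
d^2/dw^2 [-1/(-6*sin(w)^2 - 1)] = 12*(-12*sin(w)^4 + 20*sin(w)^2 - 1)/(6*sin(w)^2 + 1)^3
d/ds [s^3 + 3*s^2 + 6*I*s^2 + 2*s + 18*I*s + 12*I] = 3*s^2 + s*(6 + 12*I) + 2 + 18*I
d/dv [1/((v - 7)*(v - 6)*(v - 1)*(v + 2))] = 2*(-2*v^3 + 18*v^2 - 27*v - 34)/(v^8 - 24*v^7 + 198*v^6 - 512*v^5 - 1071*v^4 + 5688*v^3 + 88*v^2 - 11424*v + 7056)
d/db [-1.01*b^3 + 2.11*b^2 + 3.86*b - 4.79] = -3.03*b^2 + 4.22*b + 3.86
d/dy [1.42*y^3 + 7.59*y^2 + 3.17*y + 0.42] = 4.26*y^2 + 15.18*y + 3.17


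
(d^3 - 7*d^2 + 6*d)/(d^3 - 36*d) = (d - 1)/(d + 6)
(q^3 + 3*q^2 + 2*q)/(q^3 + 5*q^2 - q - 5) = q*(q + 2)/(q^2 + 4*q - 5)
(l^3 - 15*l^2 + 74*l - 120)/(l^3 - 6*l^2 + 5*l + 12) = (l^2 - 11*l + 30)/(l^2 - 2*l - 3)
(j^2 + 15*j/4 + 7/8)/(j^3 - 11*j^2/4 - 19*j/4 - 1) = (j + 7/2)/(j^2 - 3*j - 4)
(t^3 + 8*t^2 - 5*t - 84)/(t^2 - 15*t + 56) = (t^3 + 8*t^2 - 5*t - 84)/(t^2 - 15*t + 56)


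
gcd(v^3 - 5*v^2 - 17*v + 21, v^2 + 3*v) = v + 3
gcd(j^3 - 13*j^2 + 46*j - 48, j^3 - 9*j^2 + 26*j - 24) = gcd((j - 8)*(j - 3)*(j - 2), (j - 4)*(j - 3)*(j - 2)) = j^2 - 5*j + 6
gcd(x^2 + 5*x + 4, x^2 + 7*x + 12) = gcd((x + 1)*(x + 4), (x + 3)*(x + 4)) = x + 4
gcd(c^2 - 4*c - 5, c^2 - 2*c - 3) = c + 1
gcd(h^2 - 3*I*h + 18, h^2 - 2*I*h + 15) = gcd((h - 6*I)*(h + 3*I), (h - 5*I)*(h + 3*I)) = h + 3*I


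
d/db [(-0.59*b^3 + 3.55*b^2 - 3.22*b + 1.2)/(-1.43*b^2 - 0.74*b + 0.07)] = (0.8437*b^4 + 0.873199999999999*b^3 - 7.3555*b^2 + 3.929*b + 0.6626)/(2.0449*b^4 + 2.1164*b^3 + 0.3474*b^2 - 0.1036*b + 0.0049)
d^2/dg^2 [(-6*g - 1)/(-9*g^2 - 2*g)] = 2*(486*g^3 + 243*g^2 + 54*g + 4)/(g^3*(729*g^3 + 486*g^2 + 108*g + 8))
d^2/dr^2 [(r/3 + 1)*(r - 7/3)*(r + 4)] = 2*r + 28/9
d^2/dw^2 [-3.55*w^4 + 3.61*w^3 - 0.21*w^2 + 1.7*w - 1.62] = -42.6*w^2 + 21.66*w - 0.42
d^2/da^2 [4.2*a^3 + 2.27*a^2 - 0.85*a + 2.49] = 25.2*a + 4.54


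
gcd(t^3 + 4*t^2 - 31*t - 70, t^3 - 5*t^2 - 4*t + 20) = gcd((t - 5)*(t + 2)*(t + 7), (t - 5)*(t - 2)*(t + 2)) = t^2 - 3*t - 10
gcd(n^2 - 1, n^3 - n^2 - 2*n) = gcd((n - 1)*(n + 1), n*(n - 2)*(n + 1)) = n + 1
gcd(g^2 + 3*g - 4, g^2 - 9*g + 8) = g - 1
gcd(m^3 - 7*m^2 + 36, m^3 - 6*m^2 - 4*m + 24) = m^2 - 4*m - 12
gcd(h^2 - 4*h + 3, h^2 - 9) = h - 3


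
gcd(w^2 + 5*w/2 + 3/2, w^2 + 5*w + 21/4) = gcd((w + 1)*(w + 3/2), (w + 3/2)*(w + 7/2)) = w + 3/2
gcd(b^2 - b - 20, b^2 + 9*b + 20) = b + 4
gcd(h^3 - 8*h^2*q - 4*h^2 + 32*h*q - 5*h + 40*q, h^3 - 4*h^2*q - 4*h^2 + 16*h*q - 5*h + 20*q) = h^2 - 4*h - 5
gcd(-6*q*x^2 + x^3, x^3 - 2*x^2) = x^2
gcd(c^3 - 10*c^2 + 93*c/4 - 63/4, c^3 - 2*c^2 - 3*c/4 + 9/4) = c^2 - 3*c + 9/4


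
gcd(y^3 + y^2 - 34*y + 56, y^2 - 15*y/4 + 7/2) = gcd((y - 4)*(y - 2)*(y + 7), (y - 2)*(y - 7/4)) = y - 2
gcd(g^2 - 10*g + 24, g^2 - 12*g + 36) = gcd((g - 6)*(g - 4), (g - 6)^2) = g - 6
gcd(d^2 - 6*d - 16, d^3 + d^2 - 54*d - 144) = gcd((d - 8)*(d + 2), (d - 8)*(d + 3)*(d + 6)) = d - 8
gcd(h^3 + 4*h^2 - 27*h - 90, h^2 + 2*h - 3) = h + 3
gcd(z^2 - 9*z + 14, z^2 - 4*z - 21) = z - 7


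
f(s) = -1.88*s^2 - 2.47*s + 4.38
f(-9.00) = -125.67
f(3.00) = -19.95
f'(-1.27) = 2.31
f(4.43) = -43.46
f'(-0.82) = 0.61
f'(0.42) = -4.05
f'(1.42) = -7.81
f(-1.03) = 4.93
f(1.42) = -2.92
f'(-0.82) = 0.61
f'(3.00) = -13.75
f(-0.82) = 5.14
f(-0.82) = 5.14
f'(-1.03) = 1.40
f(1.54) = -3.88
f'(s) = -3.76*s - 2.47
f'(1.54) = -8.26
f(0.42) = 3.01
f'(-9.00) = 31.37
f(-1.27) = 4.48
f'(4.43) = -19.13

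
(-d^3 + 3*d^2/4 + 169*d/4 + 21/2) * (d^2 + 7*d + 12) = -d^5 - 25*d^4/4 + 71*d^3/2 + 1261*d^2/4 + 1161*d/2 + 126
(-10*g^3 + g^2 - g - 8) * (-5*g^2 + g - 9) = 50*g^5 - 15*g^4 + 96*g^3 + 30*g^2 + g + 72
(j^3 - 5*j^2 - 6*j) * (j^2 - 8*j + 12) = j^5 - 13*j^4 + 46*j^3 - 12*j^2 - 72*j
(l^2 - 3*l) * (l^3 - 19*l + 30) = l^5 - 3*l^4 - 19*l^3 + 87*l^2 - 90*l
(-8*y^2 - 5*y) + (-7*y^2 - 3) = -15*y^2 - 5*y - 3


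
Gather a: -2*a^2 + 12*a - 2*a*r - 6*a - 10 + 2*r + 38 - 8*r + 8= -2*a^2 + a*(6 - 2*r) - 6*r + 36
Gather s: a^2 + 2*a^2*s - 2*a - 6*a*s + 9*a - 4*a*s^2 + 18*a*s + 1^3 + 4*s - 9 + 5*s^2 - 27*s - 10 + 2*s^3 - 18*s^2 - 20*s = a^2 + 7*a + 2*s^3 + s^2*(-4*a - 13) + s*(2*a^2 + 12*a - 43) - 18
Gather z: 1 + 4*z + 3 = 4*z + 4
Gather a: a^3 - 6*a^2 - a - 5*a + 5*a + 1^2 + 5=a^3 - 6*a^2 - a + 6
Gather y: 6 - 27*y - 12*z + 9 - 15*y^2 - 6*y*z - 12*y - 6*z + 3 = -15*y^2 + y*(-6*z - 39) - 18*z + 18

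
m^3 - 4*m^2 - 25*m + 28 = (m - 7)*(m - 1)*(m + 4)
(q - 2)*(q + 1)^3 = q^4 + q^3 - 3*q^2 - 5*q - 2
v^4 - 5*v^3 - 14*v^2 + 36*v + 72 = (v - 6)*(v - 3)*(v + 2)^2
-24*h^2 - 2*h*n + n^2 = (-6*h + n)*(4*h + n)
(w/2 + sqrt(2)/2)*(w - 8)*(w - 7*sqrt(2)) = w^3/2 - 3*sqrt(2)*w^2 - 4*w^2 - 7*w + 24*sqrt(2)*w + 56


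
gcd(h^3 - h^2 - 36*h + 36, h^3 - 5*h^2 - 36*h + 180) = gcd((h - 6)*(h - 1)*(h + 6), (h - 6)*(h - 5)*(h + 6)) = h^2 - 36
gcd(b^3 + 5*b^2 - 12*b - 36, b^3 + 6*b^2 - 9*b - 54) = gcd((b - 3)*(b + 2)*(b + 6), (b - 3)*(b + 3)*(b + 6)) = b^2 + 3*b - 18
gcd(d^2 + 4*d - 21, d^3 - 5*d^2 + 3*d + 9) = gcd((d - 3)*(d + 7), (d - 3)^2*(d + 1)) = d - 3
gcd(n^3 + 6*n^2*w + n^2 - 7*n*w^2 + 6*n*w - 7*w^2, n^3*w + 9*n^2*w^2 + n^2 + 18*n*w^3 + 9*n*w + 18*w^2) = 1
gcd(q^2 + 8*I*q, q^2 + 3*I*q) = q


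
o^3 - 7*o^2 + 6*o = o*(o - 6)*(o - 1)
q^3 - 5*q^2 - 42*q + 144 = (q - 8)*(q - 3)*(q + 6)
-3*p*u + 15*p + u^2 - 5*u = (-3*p + u)*(u - 5)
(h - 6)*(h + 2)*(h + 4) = h^3 - 28*h - 48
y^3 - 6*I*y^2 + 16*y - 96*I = (y - 6*I)*(y - 4*I)*(y + 4*I)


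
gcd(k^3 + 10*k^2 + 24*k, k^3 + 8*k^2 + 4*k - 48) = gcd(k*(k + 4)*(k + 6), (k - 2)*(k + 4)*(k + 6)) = k^2 + 10*k + 24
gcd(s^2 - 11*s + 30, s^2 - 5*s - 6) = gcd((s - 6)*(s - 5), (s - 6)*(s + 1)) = s - 6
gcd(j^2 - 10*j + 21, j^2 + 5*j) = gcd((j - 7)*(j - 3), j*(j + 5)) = 1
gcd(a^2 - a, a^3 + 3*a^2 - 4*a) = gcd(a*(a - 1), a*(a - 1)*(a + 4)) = a^2 - a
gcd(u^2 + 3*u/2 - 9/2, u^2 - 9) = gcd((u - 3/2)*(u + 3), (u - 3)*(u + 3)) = u + 3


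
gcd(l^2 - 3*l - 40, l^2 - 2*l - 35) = l + 5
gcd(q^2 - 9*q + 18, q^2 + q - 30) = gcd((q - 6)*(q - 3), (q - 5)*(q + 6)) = 1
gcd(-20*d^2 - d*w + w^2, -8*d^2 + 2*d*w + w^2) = 4*d + w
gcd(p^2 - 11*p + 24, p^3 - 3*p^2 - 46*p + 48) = p - 8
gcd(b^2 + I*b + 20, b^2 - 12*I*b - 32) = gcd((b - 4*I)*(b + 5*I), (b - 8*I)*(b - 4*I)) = b - 4*I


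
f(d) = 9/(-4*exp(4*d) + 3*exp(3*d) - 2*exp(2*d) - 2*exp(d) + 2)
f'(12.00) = 0.00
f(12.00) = 0.00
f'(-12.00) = 0.00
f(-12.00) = 4.50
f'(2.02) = 0.00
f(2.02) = -0.00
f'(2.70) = 0.00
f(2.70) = -0.00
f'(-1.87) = 1.25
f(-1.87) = 5.44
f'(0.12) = 7.42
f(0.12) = -1.81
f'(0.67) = 0.81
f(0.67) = -0.20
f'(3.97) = 0.00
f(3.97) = -0.00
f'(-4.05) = 0.08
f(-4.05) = 4.58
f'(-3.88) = 0.10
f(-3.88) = 4.60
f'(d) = 9*(16*exp(4*d) - 9*exp(3*d) + 4*exp(2*d) + 2*exp(d))/(-4*exp(4*d) + 3*exp(3*d) - 2*exp(2*d) - 2*exp(d) + 2)^2 = (144*exp(3*d) - 81*exp(2*d) + 36*exp(d) + 18)*exp(d)/(4*exp(4*d) - 3*exp(3*d) + 2*exp(2*d) + 2*exp(d) - 2)^2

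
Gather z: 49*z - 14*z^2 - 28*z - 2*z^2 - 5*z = -16*z^2 + 16*z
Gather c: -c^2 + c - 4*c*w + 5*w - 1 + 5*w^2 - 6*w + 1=-c^2 + c*(1 - 4*w) + 5*w^2 - w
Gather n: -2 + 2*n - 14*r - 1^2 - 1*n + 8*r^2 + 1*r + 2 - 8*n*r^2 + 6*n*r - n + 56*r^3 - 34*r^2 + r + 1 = n*(-8*r^2 + 6*r) + 56*r^3 - 26*r^2 - 12*r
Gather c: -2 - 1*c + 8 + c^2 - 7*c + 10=c^2 - 8*c + 16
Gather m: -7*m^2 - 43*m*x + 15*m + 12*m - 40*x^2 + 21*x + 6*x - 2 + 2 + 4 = -7*m^2 + m*(27 - 43*x) - 40*x^2 + 27*x + 4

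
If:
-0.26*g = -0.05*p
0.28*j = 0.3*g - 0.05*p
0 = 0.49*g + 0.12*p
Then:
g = 0.00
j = 0.00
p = 0.00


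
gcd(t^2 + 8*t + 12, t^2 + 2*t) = t + 2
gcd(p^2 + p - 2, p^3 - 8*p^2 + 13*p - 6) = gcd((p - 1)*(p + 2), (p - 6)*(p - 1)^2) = p - 1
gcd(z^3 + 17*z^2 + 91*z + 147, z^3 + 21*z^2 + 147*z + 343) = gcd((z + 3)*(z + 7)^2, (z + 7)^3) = z^2 + 14*z + 49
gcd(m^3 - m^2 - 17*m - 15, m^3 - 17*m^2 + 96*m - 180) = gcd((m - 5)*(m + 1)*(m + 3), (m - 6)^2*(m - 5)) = m - 5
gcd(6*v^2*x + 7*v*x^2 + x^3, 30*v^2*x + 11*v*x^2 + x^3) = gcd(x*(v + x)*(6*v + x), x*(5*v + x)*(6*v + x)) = 6*v*x + x^2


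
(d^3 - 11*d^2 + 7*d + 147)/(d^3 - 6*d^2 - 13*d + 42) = (d - 7)/(d - 2)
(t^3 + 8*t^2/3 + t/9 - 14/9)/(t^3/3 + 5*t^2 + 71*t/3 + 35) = (9*t^3 + 24*t^2 + t - 14)/(3*(t^3 + 15*t^2 + 71*t + 105))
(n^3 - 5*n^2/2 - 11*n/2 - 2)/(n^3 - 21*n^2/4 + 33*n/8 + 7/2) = 4*(n + 1)/(4*n - 7)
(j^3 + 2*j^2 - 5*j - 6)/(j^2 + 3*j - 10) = (j^2 + 4*j + 3)/(j + 5)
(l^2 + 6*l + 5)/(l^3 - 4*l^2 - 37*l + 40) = (l + 1)/(l^2 - 9*l + 8)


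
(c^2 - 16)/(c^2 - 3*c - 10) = (16 - c^2)/(-c^2 + 3*c + 10)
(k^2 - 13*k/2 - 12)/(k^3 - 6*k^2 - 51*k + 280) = (k + 3/2)/(k^2 + 2*k - 35)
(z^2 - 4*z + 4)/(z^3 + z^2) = (z^2 - 4*z + 4)/(z^2*(z + 1))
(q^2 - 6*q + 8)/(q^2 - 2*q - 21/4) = 4*(-q^2 + 6*q - 8)/(-4*q^2 + 8*q + 21)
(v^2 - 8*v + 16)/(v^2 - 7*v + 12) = (v - 4)/(v - 3)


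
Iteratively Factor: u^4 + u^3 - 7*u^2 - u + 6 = (u + 3)*(u^3 - 2*u^2 - u + 2) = (u + 1)*(u + 3)*(u^2 - 3*u + 2) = (u - 2)*(u + 1)*(u + 3)*(u - 1)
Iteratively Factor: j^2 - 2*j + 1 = (j - 1)*(j - 1)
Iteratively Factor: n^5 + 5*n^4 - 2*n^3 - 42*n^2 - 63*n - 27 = (n + 1)*(n^4 + 4*n^3 - 6*n^2 - 36*n - 27) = (n + 1)^2*(n^3 + 3*n^2 - 9*n - 27) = (n + 1)^2*(n + 3)*(n^2 - 9) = (n - 3)*(n + 1)^2*(n + 3)*(n + 3)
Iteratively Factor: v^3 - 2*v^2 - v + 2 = (v + 1)*(v^2 - 3*v + 2) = (v - 1)*(v + 1)*(v - 2)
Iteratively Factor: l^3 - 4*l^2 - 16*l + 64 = (l - 4)*(l^2 - 16) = (l - 4)*(l + 4)*(l - 4)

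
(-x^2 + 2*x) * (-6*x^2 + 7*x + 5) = 6*x^4 - 19*x^3 + 9*x^2 + 10*x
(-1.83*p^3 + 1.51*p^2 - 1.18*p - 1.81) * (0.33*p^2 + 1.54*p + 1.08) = -0.6039*p^5 - 2.3199*p^4 - 0.0404*p^3 - 0.7837*p^2 - 4.0618*p - 1.9548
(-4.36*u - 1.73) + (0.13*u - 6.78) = -4.23*u - 8.51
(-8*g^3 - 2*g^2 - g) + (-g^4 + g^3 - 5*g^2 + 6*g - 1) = -g^4 - 7*g^3 - 7*g^2 + 5*g - 1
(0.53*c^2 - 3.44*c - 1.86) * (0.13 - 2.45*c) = -1.2985*c^3 + 8.4969*c^2 + 4.1098*c - 0.2418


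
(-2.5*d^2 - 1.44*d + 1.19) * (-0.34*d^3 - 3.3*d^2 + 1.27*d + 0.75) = 0.85*d^5 + 8.7396*d^4 + 1.1724*d^3 - 7.6308*d^2 + 0.4313*d + 0.8925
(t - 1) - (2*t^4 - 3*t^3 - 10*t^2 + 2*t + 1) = -2*t^4 + 3*t^3 + 10*t^2 - t - 2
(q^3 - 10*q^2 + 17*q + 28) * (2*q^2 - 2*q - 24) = 2*q^5 - 22*q^4 + 30*q^3 + 262*q^2 - 464*q - 672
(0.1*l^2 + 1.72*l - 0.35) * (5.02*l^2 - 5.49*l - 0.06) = 0.502*l^4 + 8.0854*l^3 - 11.2058*l^2 + 1.8183*l + 0.021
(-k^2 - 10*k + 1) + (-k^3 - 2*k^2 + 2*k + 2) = -k^3 - 3*k^2 - 8*k + 3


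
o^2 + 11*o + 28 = (o + 4)*(o + 7)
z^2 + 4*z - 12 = (z - 2)*(z + 6)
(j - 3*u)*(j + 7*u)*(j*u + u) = j^3*u + 4*j^2*u^2 + j^2*u - 21*j*u^3 + 4*j*u^2 - 21*u^3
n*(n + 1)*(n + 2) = n^3 + 3*n^2 + 2*n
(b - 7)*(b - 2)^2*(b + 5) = b^4 - 6*b^3 - 23*b^2 + 132*b - 140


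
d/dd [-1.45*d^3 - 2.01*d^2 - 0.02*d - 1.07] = -4.35*d^2 - 4.02*d - 0.02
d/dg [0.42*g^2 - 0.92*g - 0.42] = 0.84*g - 0.92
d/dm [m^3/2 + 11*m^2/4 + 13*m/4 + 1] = 3*m^2/2 + 11*m/2 + 13/4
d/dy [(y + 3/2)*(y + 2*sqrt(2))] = 2*y + 3/2 + 2*sqrt(2)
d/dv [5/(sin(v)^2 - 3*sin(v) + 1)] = 5*(3 - 2*sin(v))*cos(v)/(sin(v)^2 - 3*sin(v) + 1)^2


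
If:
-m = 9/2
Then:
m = -9/2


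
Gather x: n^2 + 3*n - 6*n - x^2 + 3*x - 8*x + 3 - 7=n^2 - 3*n - x^2 - 5*x - 4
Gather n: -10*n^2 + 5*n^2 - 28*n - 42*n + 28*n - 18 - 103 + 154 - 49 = -5*n^2 - 42*n - 16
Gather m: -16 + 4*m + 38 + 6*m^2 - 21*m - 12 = 6*m^2 - 17*m + 10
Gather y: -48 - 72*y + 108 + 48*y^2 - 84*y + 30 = 48*y^2 - 156*y + 90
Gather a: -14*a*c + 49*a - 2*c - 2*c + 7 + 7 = a*(49 - 14*c) - 4*c + 14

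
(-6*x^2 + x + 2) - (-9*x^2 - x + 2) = 3*x^2 + 2*x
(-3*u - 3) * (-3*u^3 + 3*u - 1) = 9*u^4 + 9*u^3 - 9*u^2 - 6*u + 3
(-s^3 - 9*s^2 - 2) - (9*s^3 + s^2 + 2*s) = -10*s^3 - 10*s^2 - 2*s - 2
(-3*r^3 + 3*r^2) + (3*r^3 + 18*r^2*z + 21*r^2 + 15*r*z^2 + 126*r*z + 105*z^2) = 18*r^2*z + 24*r^2 + 15*r*z^2 + 126*r*z + 105*z^2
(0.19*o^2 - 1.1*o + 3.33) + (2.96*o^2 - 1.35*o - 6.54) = 3.15*o^2 - 2.45*o - 3.21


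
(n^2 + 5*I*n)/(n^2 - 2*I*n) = (n + 5*I)/(n - 2*I)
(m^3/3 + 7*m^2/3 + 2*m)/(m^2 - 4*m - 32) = m*(m^2 + 7*m + 6)/(3*(m^2 - 4*m - 32))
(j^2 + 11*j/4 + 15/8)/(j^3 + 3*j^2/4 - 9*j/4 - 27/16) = 2*(4*j + 5)/(8*j^2 - 6*j - 9)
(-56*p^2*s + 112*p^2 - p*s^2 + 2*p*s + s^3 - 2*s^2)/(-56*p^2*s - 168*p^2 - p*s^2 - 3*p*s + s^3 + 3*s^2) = (s - 2)/(s + 3)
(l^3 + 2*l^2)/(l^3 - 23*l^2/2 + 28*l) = 2*l*(l + 2)/(2*l^2 - 23*l + 56)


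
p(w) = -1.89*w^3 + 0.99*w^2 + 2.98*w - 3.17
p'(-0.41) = 1.22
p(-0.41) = -4.10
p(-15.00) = 6553.63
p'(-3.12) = -58.39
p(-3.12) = 54.57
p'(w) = -5.67*w^2 + 1.98*w + 2.98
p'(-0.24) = 2.18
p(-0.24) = -3.80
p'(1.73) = -10.56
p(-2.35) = 19.82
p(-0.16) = -3.61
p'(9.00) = -438.47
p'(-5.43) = -174.95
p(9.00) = -1273.97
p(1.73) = -4.84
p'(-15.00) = -1302.47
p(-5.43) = 312.43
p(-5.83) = 387.62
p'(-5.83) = -201.28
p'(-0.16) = 2.52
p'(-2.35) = -32.99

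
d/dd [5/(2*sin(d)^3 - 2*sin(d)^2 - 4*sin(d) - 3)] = 10*(-3*sin(d)^2 + 2*sin(d) + 2)*cos(d)/(-5*sin(d)/2 - sin(3*d)/2 + cos(2*d) - 4)^2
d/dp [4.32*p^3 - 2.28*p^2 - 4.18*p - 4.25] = 12.96*p^2 - 4.56*p - 4.18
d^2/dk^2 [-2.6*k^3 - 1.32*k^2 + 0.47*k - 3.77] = -15.6*k - 2.64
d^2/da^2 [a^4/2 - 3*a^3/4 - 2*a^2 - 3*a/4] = 6*a^2 - 9*a/2 - 4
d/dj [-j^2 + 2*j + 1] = 2 - 2*j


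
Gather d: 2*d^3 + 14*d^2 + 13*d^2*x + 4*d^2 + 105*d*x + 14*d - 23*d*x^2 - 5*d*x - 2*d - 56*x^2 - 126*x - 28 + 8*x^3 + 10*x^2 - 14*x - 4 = 2*d^3 + d^2*(13*x + 18) + d*(-23*x^2 + 100*x + 12) + 8*x^3 - 46*x^2 - 140*x - 32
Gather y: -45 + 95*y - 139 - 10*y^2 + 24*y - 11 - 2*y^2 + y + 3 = -12*y^2 + 120*y - 192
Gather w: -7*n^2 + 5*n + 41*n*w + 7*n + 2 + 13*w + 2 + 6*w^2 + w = -7*n^2 + 12*n + 6*w^2 + w*(41*n + 14) + 4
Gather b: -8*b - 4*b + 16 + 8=24 - 12*b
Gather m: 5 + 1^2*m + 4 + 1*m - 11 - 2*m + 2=0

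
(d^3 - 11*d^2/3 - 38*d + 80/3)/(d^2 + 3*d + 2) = (3*d^3 - 11*d^2 - 114*d + 80)/(3*(d^2 + 3*d + 2))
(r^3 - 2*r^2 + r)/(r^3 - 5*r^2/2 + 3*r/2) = 2*(r - 1)/(2*r - 3)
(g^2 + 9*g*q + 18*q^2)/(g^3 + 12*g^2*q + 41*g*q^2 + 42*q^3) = (g + 6*q)/(g^2 + 9*g*q + 14*q^2)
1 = 1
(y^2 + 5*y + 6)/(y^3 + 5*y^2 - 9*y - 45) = (y + 2)/(y^2 + 2*y - 15)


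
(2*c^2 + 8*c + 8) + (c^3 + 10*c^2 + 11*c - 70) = c^3 + 12*c^2 + 19*c - 62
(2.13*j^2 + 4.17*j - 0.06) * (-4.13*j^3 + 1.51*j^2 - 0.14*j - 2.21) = -8.7969*j^5 - 14.0058*j^4 + 6.2463*j^3 - 5.3817*j^2 - 9.2073*j + 0.1326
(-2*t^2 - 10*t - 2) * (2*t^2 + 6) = -4*t^4 - 20*t^3 - 16*t^2 - 60*t - 12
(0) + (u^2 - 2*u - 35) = u^2 - 2*u - 35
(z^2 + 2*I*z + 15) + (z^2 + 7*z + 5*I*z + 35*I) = 2*z^2 + 7*z + 7*I*z + 15 + 35*I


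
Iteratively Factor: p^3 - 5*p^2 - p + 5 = (p + 1)*(p^2 - 6*p + 5) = (p - 5)*(p + 1)*(p - 1)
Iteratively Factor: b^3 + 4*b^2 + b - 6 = (b - 1)*(b^2 + 5*b + 6) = (b - 1)*(b + 3)*(b + 2)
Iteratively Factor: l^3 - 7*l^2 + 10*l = (l - 2)*(l^2 - 5*l) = (l - 5)*(l - 2)*(l)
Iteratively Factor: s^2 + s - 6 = (s - 2)*(s + 3)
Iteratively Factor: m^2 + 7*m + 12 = (m + 3)*(m + 4)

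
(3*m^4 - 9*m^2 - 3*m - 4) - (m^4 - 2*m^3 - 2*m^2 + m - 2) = 2*m^4 + 2*m^3 - 7*m^2 - 4*m - 2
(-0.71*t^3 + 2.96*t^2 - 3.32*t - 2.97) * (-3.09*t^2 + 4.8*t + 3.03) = 2.1939*t^5 - 12.5544*t^4 + 22.3155*t^3 + 2.2101*t^2 - 24.3156*t - 8.9991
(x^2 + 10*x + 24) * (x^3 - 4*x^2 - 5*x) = x^5 + 6*x^4 - 21*x^3 - 146*x^2 - 120*x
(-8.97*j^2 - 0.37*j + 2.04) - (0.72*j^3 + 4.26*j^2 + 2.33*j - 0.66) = -0.72*j^3 - 13.23*j^2 - 2.7*j + 2.7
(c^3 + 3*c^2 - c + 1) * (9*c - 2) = 9*c^4 + 25*c^3 - 15*c^2 + 11*c - 2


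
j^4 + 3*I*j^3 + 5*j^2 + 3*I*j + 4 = (j - I)^2*(j + I)*(j + 4*I)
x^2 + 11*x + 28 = (x + 4)*(x + 7)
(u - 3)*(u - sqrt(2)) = u^2 - 3*u - sqrt(2)*u + 3*sqrt(2)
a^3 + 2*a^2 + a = a*(a + 1)^2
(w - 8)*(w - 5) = w^2 - 13*w + 40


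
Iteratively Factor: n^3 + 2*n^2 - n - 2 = (n + 2)*(n^2 - 1) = (n + 1)*(n + 2)*(n - 1)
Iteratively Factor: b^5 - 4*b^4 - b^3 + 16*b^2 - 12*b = (b - 3)*(b^4 - b^3 - 4*b^2 + 4*b) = (b - 3)*(b - 1)*(b^3 - 4*b) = (b - 3)*(b - 1)*(b + 2)*(b^2 - 2*b) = (b - 3)*(b - 2)*(b - 1)*(b + 2)*(b)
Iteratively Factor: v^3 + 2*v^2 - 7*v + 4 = (v - 1)*(v^2 + 3*v - 4) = (v - 1)^2*(v + 4)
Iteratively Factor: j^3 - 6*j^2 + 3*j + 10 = (j - 5)*(j^2 - j - 2) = (j - 5)*(j + 1)*(j - 2)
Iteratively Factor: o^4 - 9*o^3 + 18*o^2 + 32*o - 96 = (o - 3)*(o^3 - 6*o^2 + 32) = (o - 4)*(o - 3)*(o^2 - 2*o - 8) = (o - 4)^2*(o - 3)*(o + 2)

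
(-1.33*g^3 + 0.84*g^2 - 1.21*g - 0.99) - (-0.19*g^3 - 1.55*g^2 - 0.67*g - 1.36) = -1.14*g^3 + 2.39*g^2 - 0.54*g + 0.37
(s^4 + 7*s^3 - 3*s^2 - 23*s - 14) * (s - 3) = s^5 + 4*s^4 - 24*s^3 - 14*s^2 + 55*s + 42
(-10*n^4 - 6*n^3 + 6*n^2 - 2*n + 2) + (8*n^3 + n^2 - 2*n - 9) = -10*n^4 + 2*n^3 + 7*n^2 - 4*n - 7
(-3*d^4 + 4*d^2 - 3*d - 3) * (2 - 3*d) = 9*d^5 - 6*d^4 - 12*d^3 + 17*d^2 + 3*d - 6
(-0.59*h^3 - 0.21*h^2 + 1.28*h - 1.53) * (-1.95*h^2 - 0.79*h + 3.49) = 1.1505*h^5 + 0.8756*h^4 - 4.3892*h^3 + 1.2394*h^2 + 5.6759*h - 5.3397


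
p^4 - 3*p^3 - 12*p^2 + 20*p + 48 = (p - 4)*(p - 3)*(p + 2)^2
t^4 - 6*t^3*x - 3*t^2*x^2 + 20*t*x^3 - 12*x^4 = (t - 6*x)*(t - x)^2*(t + 2*x)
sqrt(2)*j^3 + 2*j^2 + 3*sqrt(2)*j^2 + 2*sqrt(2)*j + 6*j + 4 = (j + 2)*(j + sqrt(2))*(sqrt(2)*j + sqrt(2))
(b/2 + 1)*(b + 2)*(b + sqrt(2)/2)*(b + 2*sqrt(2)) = b^4/2 + 5*sqrt(2)*b^3/4 + 2*b^3 + 3*b^2 + 5*sqrt(2)*b^2 + 4*b + 5*sqrt(2)*b + 4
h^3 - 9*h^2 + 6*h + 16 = (h - 8)*(h - 2)*(h + 1)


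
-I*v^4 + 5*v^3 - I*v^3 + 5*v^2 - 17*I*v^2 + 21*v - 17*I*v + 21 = (v + 1)*(v - 3*I)*(v + 7*I)*(-I*v + 1)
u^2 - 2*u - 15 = (u - 5)*(u + 3)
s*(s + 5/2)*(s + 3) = s^3 + 11*s^2/2 + 15*s/2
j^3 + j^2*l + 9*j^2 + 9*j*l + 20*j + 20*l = (j + 4)*(j + 5)*(j + l)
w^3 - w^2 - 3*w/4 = w*(w - 3/2)*(w + 1/2)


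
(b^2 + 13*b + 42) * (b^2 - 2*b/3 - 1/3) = b^4 + 37*b^3/3 + 33*b^2 - 97*b/3 - 14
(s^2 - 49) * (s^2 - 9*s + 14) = s^4 - 9*s^3 - 35*s^2 + 441*s - 686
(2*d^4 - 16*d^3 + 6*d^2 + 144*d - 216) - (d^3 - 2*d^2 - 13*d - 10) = 2*d^4 - 17*d^3 + 8*d^2 + 157*d - 206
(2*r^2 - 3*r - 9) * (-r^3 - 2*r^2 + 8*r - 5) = -2*r^5 - r^4 + 31*r^3 - 16*r^2 - 57*r + 45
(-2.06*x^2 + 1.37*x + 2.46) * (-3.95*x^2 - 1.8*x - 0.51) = 8.137*x^4 - 1.7035*x^3 - 11.1324*x^2 - 5.1267*x - 1.2546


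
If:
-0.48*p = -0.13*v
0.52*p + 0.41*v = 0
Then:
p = 0.00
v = 0.00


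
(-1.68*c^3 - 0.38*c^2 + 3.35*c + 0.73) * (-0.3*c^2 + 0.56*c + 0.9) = 0.504*c^5 - 0.8268*c^4 - 2.7298*c^3 + 1.315*c^2 + 3.4238*c + 0.657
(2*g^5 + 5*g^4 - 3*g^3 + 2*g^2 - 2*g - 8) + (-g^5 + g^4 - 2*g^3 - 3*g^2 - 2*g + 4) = g^5 + 6*g^4 - 5*g^3 - g^2 - 4*g - 4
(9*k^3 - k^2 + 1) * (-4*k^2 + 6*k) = -36*k^5 + 58*k^4 - 6*k^3 - 4*k^2 + 6*k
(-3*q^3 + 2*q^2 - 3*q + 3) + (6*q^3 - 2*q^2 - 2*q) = 3*q^3 - 5*q + 3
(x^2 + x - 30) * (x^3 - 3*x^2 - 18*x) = x^5 - 2*x^4 - 51*x^3 + 72*x^2 + 540*x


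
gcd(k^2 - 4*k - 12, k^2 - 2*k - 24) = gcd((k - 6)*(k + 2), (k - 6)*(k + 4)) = k - 6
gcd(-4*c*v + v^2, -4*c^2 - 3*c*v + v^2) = -4*c + v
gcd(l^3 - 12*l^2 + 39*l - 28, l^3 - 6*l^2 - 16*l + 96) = l - 4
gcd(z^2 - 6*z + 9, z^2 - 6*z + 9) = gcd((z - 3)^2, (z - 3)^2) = z^2 - 6*z + 9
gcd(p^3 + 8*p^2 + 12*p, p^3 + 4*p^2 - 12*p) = p^2 + 6*p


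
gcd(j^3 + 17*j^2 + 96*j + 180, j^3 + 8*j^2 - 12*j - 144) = j^2 + 12*j + 36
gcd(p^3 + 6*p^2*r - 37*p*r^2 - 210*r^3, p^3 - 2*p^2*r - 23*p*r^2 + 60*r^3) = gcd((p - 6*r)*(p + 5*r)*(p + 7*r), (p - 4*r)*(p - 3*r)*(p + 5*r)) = p + 5*r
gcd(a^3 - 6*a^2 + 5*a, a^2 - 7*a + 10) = a - 5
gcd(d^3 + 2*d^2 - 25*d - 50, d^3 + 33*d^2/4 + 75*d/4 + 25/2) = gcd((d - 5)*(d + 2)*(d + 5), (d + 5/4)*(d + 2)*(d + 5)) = d^2 + 7*d + 10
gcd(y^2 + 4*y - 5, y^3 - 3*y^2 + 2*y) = y - 1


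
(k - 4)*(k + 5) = k^2 + k - 20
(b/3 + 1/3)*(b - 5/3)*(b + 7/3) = b^3/3 + 5*b^2/9 - 29*b/27 - 35/27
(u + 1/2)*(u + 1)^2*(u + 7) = u^4 + 19*u^3/2 + 39*u^2/2 + 29*u/2 + 7/2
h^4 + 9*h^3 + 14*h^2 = h^2*(h + 2)*(h + 7)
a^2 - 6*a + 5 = (a - 5)*(a - 1)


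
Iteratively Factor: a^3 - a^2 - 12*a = (a)*(a^2 - a - 12) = a*(a - 4)*(a + 3)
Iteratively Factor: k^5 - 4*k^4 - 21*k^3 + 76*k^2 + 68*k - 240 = (k + 2)*(k^4 - 6*k^3 - 9*k^2 + 94*k - 120) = (k + 2)*(k + 4)*(k^3 - 10*k^2 + 31*k - 30) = (k - 3)*(k + 2)*(k + 4)*(k^2 - 7*k + 10) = (k - 3)*(k - 2)*(k + 2)*(k + 4)*(k - 5)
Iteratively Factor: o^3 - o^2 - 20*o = (o - 5)*(o^2 + 4*o) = o*(o - 5)*(o + 4)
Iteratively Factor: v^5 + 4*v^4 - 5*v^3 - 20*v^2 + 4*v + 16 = (v - 2)*(v^4 + 6*v^3 + 7*v^2 - 6*v - 8) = (v - 2)*(v + 2)*(v^3 + 4*v^2 - v - 4) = (v - 2)*(v + 1)*(v + 2)*(v^2 + 3*v - 4) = (v - 2)*(v + 1)*(v + 2)*(v + 4)*(v - 1)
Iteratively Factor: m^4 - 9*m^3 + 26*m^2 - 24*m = (m)*(m^3 - 9*m^2 + 26*m - 24) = m*(m - 3)*(m^2 - 6*m + 8) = m*(m - 3)*(m - 2)*(m - 4)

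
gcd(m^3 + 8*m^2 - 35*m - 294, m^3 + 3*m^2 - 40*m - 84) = m^2 + m - 42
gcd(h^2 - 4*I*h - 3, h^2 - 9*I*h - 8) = h - I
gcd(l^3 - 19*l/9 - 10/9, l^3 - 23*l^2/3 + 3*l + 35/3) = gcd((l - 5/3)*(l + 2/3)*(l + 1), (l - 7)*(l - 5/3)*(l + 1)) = l^2 - 2*l/3 - 5/3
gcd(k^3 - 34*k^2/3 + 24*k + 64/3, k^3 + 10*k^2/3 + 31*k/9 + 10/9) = k + 2/3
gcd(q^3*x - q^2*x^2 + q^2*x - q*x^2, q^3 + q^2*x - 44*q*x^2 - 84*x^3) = 1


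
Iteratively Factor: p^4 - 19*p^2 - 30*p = (p + 3)*(p^3 - 3*p^2 - 10*p) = p*(p + 3)*(p^2 - 3*p - 10) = p*(p - 5)*(p + 3)*(p + 2)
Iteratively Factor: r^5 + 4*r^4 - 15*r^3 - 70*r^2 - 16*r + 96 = (r - 4)*(r^4 + 8*r^3 + 17*r^2 - 2*r - 24) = (r - 4)*(r + 3)*(r^3 + 5*r^2 + 2*r - 8) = (r - 4)*(r + 2)*(r + 3)*(r^2 + 3*r - 4) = (r - 4)*(r - 1)*(r + 2)*(r + 3)*(r + 4)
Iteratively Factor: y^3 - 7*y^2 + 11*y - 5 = (y - 1)*(y^2 - 6*y + 5) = (y - 5)*(y - 1)*(y - 1)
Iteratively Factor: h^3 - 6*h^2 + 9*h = (h - 3)*(h^2 - 3*h) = (h - 3)^2*(h)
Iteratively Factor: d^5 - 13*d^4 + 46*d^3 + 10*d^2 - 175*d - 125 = (d - 5)*(d^4 - 8*d^3 + 6*d^2 + 40*d + 25) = (d - 5)^2*(d^3 - 3*d^2 - 9*d - 5) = (d - 5)^2*(d + 1)*(d^2 - 4*d - 5) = (d - 5)^2*(d + 1)^2*(d - 5)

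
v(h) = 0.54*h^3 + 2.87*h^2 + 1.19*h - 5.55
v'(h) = 1.62*h^2 + 5.74*h + 1.19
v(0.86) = -2.06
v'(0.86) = 7.32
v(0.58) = -3.79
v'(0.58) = 5.06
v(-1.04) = -4.29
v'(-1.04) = -3.03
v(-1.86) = -1.31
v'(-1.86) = -3.88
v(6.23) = 243.83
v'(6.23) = 99.83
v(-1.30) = -3.43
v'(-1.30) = -3.53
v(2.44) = 22.28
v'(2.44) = 24.84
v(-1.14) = -3.98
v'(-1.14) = -3.25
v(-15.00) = -1200.15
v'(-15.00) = 279.59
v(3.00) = 38.43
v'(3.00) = 32.99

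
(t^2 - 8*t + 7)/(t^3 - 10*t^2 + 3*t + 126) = (t - 1)/(t^2 - 3*t - 18)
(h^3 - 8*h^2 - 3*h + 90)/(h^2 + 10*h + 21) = (h^2 - 11*h + 30)/(h + 7)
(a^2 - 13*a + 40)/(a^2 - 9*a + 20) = (a - 8)/(a - 4)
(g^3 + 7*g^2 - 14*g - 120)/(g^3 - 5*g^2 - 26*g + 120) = (g + 6)/(g - 6)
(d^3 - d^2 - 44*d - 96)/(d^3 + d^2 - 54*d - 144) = (d + 4)/(d + 6)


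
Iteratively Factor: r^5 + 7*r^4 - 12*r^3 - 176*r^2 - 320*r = (r)*(r^4 + 7*r^3 - 12*r^2 - 176*r - 320) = r*(r - 5)*(r^3 + 12*r^2 + 48*r + 64) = r*(r - 5)*(r + 4)*(r^2 + 8*r + 16) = r*(r - 5)*(r + 4)^2*(r + 4)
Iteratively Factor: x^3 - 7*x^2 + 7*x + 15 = (x + 1)*(x^2 - 8*x + 15) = (x - 3)*(x + 1)*(x - 5)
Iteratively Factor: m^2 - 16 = (m + 4)*(m - 4)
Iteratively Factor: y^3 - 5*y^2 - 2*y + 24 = (y - 4)*(y^2 - y - 6) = (y - 4)*(y + 2)*(y - 3)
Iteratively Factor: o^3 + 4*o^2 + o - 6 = (o - 1)*(o^2 + 5*o + 6) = (o - 1)*(o + 2)*(o + 3)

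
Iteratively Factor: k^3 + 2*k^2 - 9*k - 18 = (k + 2)*(k^2 - 9) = (k + 2)*(k + 3)*(k - 3)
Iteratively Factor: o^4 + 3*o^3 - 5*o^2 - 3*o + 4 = (o + 4)*(o^3 - o^2 - o + 1) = (o - 1)*(o + 4)*(o^2 - 1) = (o - 1)*(o + 1)*(o + 4)*(o - 1)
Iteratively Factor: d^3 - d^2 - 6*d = (d + 2)*(d^2 - 3*d) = d*(d + 2)*(d - 3)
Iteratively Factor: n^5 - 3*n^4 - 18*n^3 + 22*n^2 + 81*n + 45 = (n + 1)*(n^4 - 4*n^3 - 14*n^2 + 36*n + 45) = (n + 1)^2*(n^3 - 5*n^2 - 9*n + 45) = (n - 3)*(n + 1)^2*(n^2 - 2*n - 15) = (n - 5)*(n - 3)*(n + 1)^2*(n + 3)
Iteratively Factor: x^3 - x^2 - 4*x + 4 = (x + 2)*(x^2 - 3*x + 2) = (x - 1)*(x + 2)*(x - 2)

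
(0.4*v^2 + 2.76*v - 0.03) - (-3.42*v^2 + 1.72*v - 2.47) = 3.82*v^2 + 1.04*v + 2.44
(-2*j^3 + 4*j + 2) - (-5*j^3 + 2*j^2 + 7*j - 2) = 3*j^3 - 2*j^2 - 3*j + 4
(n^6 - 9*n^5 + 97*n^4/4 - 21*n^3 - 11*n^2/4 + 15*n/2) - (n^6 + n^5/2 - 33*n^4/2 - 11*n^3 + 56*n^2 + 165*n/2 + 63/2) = -19*n^5/2 + 163*n^4/4 - 10*n^3 - 235*n^2/4 - 75*n - 63/2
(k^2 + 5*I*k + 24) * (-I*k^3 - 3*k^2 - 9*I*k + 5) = -I*k^5 + 2*k^4 - 48*I*k^3 - 22*k^2 - 191*I*k + 120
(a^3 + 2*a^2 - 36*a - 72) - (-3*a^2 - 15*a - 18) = a^3 + 5*a^2 - 21*a - 54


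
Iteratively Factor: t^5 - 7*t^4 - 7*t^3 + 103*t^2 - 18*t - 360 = (t - 3)*(t^4 - 4*t^3 - 19*t^2 + 46*t + 120) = (t - 3)*(t + 2)*(t^3 - 6*t^2 - 7*t + 60) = (t - 3)*(t + 2)*(t + 3)*(t^2 - 9*t + 20) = (t - 5)*(t - 3)*(t + 2)*(t + 3)*(t - 4)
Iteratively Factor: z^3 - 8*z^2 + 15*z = (z - 5)*(z^2 - 3*z) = z*(z - 5)*(z - 3)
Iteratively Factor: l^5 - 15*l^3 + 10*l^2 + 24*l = (l - 3)*(l^4 + 3*l^3 - 6*l^2 - 8*l) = l*(l - 3)*(l^3 + 3*l^2 - 6*l - 8) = l*(l - 3)*(l - 2)*(l^2 + 5*l + 4) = l*(l - 3)*(l - 2)*(l + 4)*(l + 1)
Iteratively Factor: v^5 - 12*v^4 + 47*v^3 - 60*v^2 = (v - 5)*(v^4 - 7*v^3 + 12*v^2) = (v - 5)*(v - 3)*(v^3 - 4*v^2) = v*(v - 5)*(v - 3)*(v^2 - 4*v) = v*(v - 5)*(v - 4)*(v - 3)*(v)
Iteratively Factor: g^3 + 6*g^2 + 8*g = (g + 2)*(g^2 + 4*g) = g*(g + 2)*(g + 4)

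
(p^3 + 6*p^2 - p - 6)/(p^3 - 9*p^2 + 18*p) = (p^3 + 6*p^2 - p - 6)/(p*(p^2 - 9*p + 18))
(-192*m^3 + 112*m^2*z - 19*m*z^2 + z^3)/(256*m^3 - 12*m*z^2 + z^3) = (-3*m + z)/(4*m + z)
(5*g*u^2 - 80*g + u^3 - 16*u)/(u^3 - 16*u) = (5*g + u)/u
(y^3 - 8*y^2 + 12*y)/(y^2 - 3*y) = (y^2 - 8*y + 12)/(y - 3)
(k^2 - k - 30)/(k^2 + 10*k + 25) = (k - 6)/(k + 5)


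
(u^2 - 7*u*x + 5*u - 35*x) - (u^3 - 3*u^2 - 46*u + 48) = -u^3 + 4*u^2 - 7*u*x + 51*u - 35*x - 48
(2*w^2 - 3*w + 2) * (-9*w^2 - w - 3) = -18*w^4 + 25*w^3 - 21*w^2 + 7*w - 6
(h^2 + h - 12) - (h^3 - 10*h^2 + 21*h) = -h^3 + 11*h^2 - 20*h - 12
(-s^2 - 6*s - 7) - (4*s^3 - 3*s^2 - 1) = -4*s^3 + 2*s^2 - 6*s - 6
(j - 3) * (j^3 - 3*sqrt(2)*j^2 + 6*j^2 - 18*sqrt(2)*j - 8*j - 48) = j^4 - 3*sqrt(2)*j^3 + 3*j^3 - 26*j^2 - 9*sqrt(2)*j^2 - 24*j + 54*sqrt(2)*j + 144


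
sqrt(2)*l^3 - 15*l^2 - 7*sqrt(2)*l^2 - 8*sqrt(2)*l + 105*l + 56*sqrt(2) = (l - 7)*(l - 8*sqrt(2))*(sqrt(2)*l + 1)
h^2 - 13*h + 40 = (h - 8)*(h - 5)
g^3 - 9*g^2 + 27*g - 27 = (g - 3)^3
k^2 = k^2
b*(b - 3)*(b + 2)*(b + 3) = b^4 + 2*b^3 - 9*b^2 - 18*b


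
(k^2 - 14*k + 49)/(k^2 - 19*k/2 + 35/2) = 2*(k - 7)/(2*k - 5)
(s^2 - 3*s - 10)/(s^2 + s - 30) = (s + 2)/(s + 6)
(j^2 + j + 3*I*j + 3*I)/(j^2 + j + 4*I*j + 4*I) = (j + 3*I)/(j + 4*I)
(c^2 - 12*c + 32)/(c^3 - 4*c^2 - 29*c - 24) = (c - 4)/(c^2 + 4*c + 3)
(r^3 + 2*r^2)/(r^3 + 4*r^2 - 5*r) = r*(r + 2)/(r^2 + 4*r - 5)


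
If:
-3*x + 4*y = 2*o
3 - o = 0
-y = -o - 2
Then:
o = 3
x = 14/3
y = 5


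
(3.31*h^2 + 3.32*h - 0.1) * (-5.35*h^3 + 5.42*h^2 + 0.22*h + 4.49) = -17.7085*h^5 + 0.178200000000004*h^4 + 19.2576*h^3 + 15.0503*h^2 + 14.8848*h - 0.449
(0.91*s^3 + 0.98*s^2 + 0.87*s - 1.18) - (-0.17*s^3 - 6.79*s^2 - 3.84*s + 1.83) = 1.08*s^3 + 7.77*s^2 + 4.71*s - 3.01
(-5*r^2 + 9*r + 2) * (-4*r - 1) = 20*r^3 - 31*r^2 - 17*r - 2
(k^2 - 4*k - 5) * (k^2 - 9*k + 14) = k^4 - 13*k^3 + 45*k^2 - 11*k - 70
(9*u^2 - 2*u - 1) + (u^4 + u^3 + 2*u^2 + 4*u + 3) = u^4 + u^3 + 11*u^2 + 2*u + 2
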